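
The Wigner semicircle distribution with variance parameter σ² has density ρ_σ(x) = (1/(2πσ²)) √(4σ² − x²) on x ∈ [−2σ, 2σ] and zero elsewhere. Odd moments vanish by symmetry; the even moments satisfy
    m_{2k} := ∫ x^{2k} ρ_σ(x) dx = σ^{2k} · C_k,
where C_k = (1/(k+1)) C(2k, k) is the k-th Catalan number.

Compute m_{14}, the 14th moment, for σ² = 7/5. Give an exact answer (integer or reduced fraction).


By the scaled semicircle moment identity, m_{2k} = σ^{2k} · C_k with k = 7.
C_7 = (1/(k+1)) · C(2k, k) = (1/8) · C(14, 7) = (1/8) · 3432 = 429.
σ^{2k} = (σ²)^k = (7/5)^7 = 823543/78125.

Therefore m_{14} = σ^{14} · C_7 = (823543/78125) · 429 = 353299947/78125.


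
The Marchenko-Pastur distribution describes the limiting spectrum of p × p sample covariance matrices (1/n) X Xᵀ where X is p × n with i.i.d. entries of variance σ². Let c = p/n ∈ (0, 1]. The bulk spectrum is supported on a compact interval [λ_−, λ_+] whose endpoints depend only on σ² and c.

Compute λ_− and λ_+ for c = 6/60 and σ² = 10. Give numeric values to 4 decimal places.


c = 6/60 = 0.100000; √c = 0.316228.
λ_− = σ² (1 − √c)² = 10 · (1 − 0.316228)² = 10 · (0.683772)² = 4.675445.
λ_+ = σ² (1 + √c)² = 10 · (1 + 0.316228)² = 10 · (1.316228)² = 17.324555.

Rounded to 4 decimal places: λ_− ≈ 4.6754, λ_+ ≈ 17.3246.


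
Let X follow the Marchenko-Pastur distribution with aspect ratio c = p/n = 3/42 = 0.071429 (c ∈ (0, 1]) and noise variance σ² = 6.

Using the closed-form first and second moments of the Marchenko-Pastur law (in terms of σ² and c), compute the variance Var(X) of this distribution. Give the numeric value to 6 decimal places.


Recall the MP moments m_1 = E[X] = σ² and m_2 = E[X²] = σ⁴ (1 + c).
m_1 = E[X] = σ² = 6, so m_1² = 36.
m_2 = E[X²] = σ⁴ (1 + c) = 36 · (1 + 0.071429) = 36 · 1.071429 = 38.571429.
(Note m_2 − m_1² simplifies to c · σ⁴ = 0.071429 · 36.)

Var(X) = m_2 − m_1² = 38.571429 − 36 = 2.571429.


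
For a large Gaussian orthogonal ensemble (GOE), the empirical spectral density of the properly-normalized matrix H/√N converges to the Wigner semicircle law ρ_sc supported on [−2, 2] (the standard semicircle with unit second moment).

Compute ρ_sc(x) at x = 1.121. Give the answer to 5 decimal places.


ρ_sc(x) = (1/(2π)) √(4 − x²). With x = 1.121:
  4 − x² = 4 − (1.121)² = 4 − 1.256641 = 2.743359.
  √(4 − x²) = 1.656309.
  1/(2π) = 0.159155.
  ρ_sc(1.121) = 0.159155 · 1.656309 = 0.263610.

Rounded to 5 decimal places: ρ_sc(1.121) ≈ 0.26361.


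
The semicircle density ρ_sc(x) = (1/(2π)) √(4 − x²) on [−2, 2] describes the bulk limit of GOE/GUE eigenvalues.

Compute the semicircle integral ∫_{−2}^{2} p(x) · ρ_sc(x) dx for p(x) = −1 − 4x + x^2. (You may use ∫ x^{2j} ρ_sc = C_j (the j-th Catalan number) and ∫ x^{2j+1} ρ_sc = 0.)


Write p(x) = Σ a_i x^i, split into monomials and integrate each against ρ_sc separately.
Using ∫ x^{2j} ρ_sc = C_j = (1/(j+1)) C(2j, j) (Catalan numbers) and ∫ x^{2j+1} ρ_sc = 0 (odd monomials vanish by symmetry):
  i = 0 (even): a_0 · C_{0} = -1 · 1 = -1
  i = 1 (odd): ∫ x^1 ρ_sc = 0 (vanishes)
  i = 2 (even): a_2 · C_{1} = 1 · 1 = 1

Summing the contributions: ∫_{−2}^{2} p(x) ρ_sc(x) dx = (-1) + 1 = 0.


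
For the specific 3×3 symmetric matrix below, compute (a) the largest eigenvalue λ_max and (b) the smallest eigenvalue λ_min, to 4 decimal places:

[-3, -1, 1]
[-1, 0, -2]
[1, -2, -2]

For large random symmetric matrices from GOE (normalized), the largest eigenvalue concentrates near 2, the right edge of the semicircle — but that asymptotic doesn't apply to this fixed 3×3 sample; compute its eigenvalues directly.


Since M is real symmetric, all three eigenvalues are real; they are the roots of det(λI − M) = λ³ − (tr M) λ² + s λ − det M, where s is the sum of the principal 2×2 minors.
tr M = -3 + 0 + (-2) = -5.
s = ((-3)·0 − (-1)²) + ((-3)·(-2) − 1²) + (0·(-2) − (-2)²) = -1 + 5 + (-4) = 0.
det M (expand along row 1) = (-3)·(-4) − (-1)·4 + 1·2 = 18.
Characteristic polynomial: λ³ + 5λ² − 18 = 0.
Substitute λ = y + (tr M)/3 = y − 1.666667 to remove the quadratic term: y³ + p·y + q = 0 with p = s − (tr M)²/3 = -8.333333 and q = −2(tr M)³/27 + (tr M)·s/3 − det M = -8.740741.
Three real roots ⇒ use the trigonometric (Viète) form: r = 2√(−p/3) = 3.333333, φ = arccos(3q/(p·r)) = arccos(0.944000) = 0.336246 rad.
y_k = r·cos(φ/3 − 2πk/3) for k = 0, 1, 2 gives y = 3.312418, -1.333333, -1.979085.
λ_k = y_k − 1.666667 gives λ = 1.6458, -3.0000, -3.6458 (check: the sum is -5.0000 = tr M).

Hence λ_max = 1.6458 and λ_min = -3.6458.


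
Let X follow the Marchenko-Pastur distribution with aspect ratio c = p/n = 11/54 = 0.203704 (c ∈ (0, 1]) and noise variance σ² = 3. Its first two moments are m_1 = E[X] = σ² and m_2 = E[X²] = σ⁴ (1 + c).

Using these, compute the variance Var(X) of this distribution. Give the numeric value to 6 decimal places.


m_1 = E[X] = σ² = 3, so m_1² = 9.
m_2 = E[X²] = σ⁴ (1 + c) = 9 · (1 + 0.203704) = 9 · 1.203704 = 10.833333.
(Note m_2 − m_1² simplifies to c · σ⁴ = 0.203704 · 9.)

Var(X) = m_2 − m_1² = 10.833333 − 9 = 1.833333.


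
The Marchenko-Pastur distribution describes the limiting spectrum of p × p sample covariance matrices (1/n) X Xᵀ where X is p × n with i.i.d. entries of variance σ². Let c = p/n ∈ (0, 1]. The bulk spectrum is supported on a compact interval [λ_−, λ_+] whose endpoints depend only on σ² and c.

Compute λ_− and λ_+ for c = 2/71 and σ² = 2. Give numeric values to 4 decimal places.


c = 2/71 = 0.028169; √c = 0.167836.
λ_− = σ² (1 − √c)² = 2 · (1 − 0.167836)² = 2 · (0.832164)² = 1.384993.
λ_+ = σ² (1 + √c)² = 2 · (1 + 0.167836)² = 2 · (1.167836)² = 2.727683.

Rounded to 4 decimal places: λ_− ≈ 1.3850, λ_+ ≈ 2.7277.


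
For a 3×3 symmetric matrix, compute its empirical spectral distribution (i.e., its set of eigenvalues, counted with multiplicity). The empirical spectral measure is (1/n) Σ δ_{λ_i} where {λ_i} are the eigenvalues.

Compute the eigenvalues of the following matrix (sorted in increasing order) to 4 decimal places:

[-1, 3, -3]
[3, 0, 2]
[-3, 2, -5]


Since M is real symmetric, all three eigenvalues are real; they are the roots of det(λI − M) = λ³ − (tr M) λ² + s λ − det M, where s is the sum of the principal 2×2 minors.
tr M = -1 + 0 + (-5) = -6.
s = ((-1)·0 − 3²) + ((-1)·(-5) − (-3)²) + (0·(-5) − 2²) = -9 + (-4) + (-4) = -17.
det M (expand along row 1) = (-1)·(-4) − 3·(-9) + (-3)·6 = 13.
Characteristic polynomial: λ³ + 6λ² − 17λ − 13 = 0.
Substitute λ = y + (tr M)/3 = y − 2.000000 to remove the quadratic term: y³ + p·y + q = 0 with p = s − (tr M)²/3 = -29.000000 and q = −2(tr M)³/27 + (tr M)·s/3 − det M = 37.000000.
Three real roots ⇒ use the trigonometric (Viète) form: r = 2√(−p/3) = 6.218253, φ = arccos(3q/(p·r)) = arccos(-0.615540) = 2.233868 rad.
y_k = r·cos(φ/3 − 2πk/3) for k = 0, 1, 2 gives y = 4.572553, 1.363219, -5.935772.
λ_k = y_k − 2.000000 gives λ = 2.5726, -0.6368, -7.9358 (check: the sum is -6.0000 = tr M).

Eigenvalues sorted in increasing order: [-7.9358, -0.6368, 2.5726].


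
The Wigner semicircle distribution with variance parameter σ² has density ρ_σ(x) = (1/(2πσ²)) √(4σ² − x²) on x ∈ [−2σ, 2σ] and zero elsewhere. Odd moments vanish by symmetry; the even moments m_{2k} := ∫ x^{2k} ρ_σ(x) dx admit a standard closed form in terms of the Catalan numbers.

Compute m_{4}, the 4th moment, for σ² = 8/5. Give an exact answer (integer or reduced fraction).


By the scaled semicircle moment identity, m_{2k} = σ^{2k} · C_k with k = 2.
C_2 = (1/(k+1)) · C(2k, k) = (1/3) · C(4, 2) = (1/3) · 6 = 2.
σ^{2k} = (σ²)^k = (8/5)^2 = 64/25.

Therefore m_{4} = σ^{4} · C_2 = (64/25) · 2 = 128/25.


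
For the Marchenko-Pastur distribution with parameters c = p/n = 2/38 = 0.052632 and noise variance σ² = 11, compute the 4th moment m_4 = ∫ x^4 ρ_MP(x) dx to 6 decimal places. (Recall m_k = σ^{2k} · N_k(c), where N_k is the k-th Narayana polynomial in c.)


E[X⁴] = σ⁸ (1 + 6c + 6c² + c³) (fourth MP moment). With σ² = 11 (so σ⁸ = 14641) and c = 2/38 = 0.052632: E[X⁴] = 14641 · (1 + 6·0.052632 + 6·(0.052632)² + (0.052632)³) = 14641 · 1.332556.

So E[X^4] = 19509.948972.


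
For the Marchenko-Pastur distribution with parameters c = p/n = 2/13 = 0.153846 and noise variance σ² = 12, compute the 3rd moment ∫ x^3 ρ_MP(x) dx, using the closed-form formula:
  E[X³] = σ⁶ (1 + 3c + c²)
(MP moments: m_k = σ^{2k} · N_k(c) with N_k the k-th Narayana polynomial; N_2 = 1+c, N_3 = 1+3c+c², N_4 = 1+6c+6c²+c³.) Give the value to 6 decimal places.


E[X³] = σ⁶ (1 + 3c + c²) (third MP moment). With σ² = 12 (so σ⁶ = 1728) and c = 2/13 = 0.153846: E[X³] = 1728 · (1 + 3·0.153846 + (0.153846)²) = 1728 · 1.485207.

So E[X^3] = 2566.437870.


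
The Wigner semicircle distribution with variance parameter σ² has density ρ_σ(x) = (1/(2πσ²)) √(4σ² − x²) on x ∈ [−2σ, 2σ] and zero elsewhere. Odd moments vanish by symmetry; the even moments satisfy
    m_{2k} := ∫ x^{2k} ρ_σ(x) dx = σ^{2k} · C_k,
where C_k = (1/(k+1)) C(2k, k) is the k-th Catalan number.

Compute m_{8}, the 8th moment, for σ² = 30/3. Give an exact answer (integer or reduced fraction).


By the scaled semicircle moment identity, m_{2k} = σ^{2k} · C_k with k = 4.
C_4 = (1/(k+1)) · C(2k, k) = (1/5) · C(8, 4) = (1/5) · 70 = 14.
σ^{2k} = (σ²)^k = (30/3)^4 = 10000.

Therefore m_{8} = σ^{8} · C_4 = 10000 · 14 = 140000.


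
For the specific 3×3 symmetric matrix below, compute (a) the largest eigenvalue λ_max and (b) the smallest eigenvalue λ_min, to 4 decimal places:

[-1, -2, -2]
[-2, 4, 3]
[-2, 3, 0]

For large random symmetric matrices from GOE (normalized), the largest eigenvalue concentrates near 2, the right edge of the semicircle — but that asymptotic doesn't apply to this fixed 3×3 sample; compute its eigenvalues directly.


Since M is real symmetric, all three eigenvalues are real; they are the roots of det(λI − M) = λ³ − (tr M) λ² + s λ − det M, where s is the sum of the principal 2×2 minors.
tr M = -1 + 4 + 0 = 3.
s = ((-1)·4 − (-2)²) + ((-1)·0 − (-2)²) + (4·0 − 3²) = -8 + (-4) + (-9) = -21.
det M (expand along row 1) = (-1)·(-9) − (-2)·6 + (-2)·2 = 17.
Characteristic polynomial: λ³ − 3λ² − 21λ − 17 = 0.
Substitute λ = y + (tr M)/3 = y + 1.000000 to remove the quadratic term: y³ + p·y + q = 0 with p = s − (tr M)²/3 = -24.000000 and q = −2(tr M)³/27 + (tr M)·s/3 − det M = -40.000000.
Three real roots ⇒ use the trigonometric (Viète) form: r = 2√(−p/3) = 5.656854, φ = arccos(3q/(p·r)) = arccos(0.883883) = 0.486695 rad.
y_k = r·cos(φ/3 − 2πk/3) for k = 0, 1, 2 gives y = 5.582576, -2.000000, -3.582576.
λ_k = y_k + 1.000000 gives λ = 6.5826, -1.0000, -2.5826 (check: the sum is 3.0000 = tr M).

Hence λ_max = 6.5826 and λ_min = -2.5826.


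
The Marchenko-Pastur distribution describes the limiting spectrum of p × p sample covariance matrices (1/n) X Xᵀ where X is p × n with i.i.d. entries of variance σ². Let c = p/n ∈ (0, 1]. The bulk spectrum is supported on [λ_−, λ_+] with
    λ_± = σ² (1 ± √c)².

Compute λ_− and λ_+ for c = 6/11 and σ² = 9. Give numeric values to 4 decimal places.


c = 6/11 = 0.545455; √c = 0.738549.
λ_− = σ² (1 − √c)² = 9 · (1 − 0.738549)² = 9 · (0.261451)² = 0.615210.
λ_+ = σ² (1 + √c)² = 9 · (1 + 0.738549)² = 9 · (1.738549)² = 27.202972.

Rounded to 4 decimal places: λ_− ≈ 0.6152, λ_+ ≈ 27.2030.


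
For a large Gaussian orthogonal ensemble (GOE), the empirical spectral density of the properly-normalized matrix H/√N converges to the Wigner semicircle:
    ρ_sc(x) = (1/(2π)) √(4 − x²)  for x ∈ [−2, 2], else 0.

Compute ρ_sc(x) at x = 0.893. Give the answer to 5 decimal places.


ρ_sc(x) = (1/(2π)) √(4 − x²). With x = 0.893:
  4 − x² = 4 − (0.893)² = 4 − 0.797449 = 3.202551.
  √(4 − x²) = 1.789567.
  1/(2π) = 0.159155.
  ρ_sc(0.893) = 0.159155 · 1.789567 = 0.284818.

Rounded to 5 decimal places: ρ_sc(0.893) ≈ 0.28482.


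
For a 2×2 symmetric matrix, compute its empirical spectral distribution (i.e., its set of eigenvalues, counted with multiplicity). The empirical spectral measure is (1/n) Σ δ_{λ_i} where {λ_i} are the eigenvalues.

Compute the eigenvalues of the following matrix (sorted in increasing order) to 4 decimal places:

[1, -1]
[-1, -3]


Since M is real symmetric, both eigenvalues are real; they are the roots of det(λI − M) = λ² − (tr M) λ + det M.
tr M = 1 + (-3) = -2.
det M = 1·(-3) − (-1)² = -3 − 1 = -4.
Characteristic polynomial: λ² + 2λ − 4 = 0.
Discriminant Δ = (tr M)² − 4·det M = 4 − (-16) = 20; √Δ = 4.472136.
λ = (tr M ± √Δ)/2 = (-2 ± 4.472136)/2, giving (tr M − √Δ)/2 = -3.2361 and (tr M + √Δ)/2 = 1.2361.

Eigenvalues sorted in increasing order: [-3.2361, 1.2361].


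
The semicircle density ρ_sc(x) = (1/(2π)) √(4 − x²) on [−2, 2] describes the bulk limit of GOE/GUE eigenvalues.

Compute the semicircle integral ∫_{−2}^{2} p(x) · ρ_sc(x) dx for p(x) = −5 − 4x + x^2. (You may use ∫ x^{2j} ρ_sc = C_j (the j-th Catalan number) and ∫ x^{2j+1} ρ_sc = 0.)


Write p(x) = Σ a_i x^i, split into monomials and integrate each against ρ_sc separately.
Using ∫ x^{2j} ρ_sc = C_j = (1/(j+1)) C(2j, j) (Catalan numbers) and ∫ x^{2j+1} ρ_sc = 0 (odd monomials vanish by symmetry):
  i = 0 (even): a_0 · C_{0} = -5 · 1 = -5
  i = 1 (odd): ∫ x^1 ρ_sc = 0 (vanishes)
  i = 2 (even): a_2 · C_{1} = 1 · 1 = 1

Summing the contributions: ∫_{−2}^{2} p(x) ρ_sc(x) dx = (-5) + 1 = -4.


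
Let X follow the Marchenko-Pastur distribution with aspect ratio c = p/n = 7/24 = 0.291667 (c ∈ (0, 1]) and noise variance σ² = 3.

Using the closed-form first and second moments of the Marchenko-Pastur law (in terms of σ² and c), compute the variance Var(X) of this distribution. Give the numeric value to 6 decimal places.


Recall the MP moments m_1 = E[X] = σ² and m_2 = E[X²] = σ⁴ (1 + c).
m_1 = E[X] = σ² = 3, so m_1² = 9.
m_2 = E[X²] = σ⁴ (1 + c) = 9 · (1 + 0.291667) = 9 · 1.291667 = 11.625000.
(Note m_2 − m_1² simplifies to c · σ⁴ = 0.291667 · 9.)

Var(X) = m_2 − m_1² = 11.625000 − 9 = 2.625000.


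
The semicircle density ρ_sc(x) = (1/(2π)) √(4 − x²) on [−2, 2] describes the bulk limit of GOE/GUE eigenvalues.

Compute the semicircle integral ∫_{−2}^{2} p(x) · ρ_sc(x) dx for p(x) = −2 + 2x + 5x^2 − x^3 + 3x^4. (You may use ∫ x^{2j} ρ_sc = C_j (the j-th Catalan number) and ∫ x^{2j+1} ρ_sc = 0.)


Write p(x) = Σ a_i x^i, split into monomials and integrate each against ρ_sc separately.
Using ∫ x^{2j} ρ_sc = C_j = (1/(j+1)) C(2j, j) (Catalan numbers) and ∫ x^{2j+1} ρ_sc = 0 (odd monomials vanish by symmetry):
  i = 0 (even): a_0 · C_{0} = -2 · 1 = -2
  i = 1 (odd): ∫ x^1 ρ_sc = 0 (vanishes)
  i = 2 (even): a_2 · C_{1} = 5 · 1 = 5
  i = 3 (odd): ∫ x^3 ρ_sc = 0 (vanishes)
  i = 4 (even): a_4 · C_{2} = 3 · 2 = 6

Summing the contributions: ∫_{−2}^{2} p(x) ρ_sc(x) dx = (-2) + 5 + 6 = 9.


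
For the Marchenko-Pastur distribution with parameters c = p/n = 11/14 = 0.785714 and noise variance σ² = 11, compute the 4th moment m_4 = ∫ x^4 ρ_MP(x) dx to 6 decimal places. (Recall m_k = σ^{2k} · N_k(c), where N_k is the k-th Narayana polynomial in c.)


E[X⁴] = σ⁸ (1 + 6c + 6c² + c³) (fourth MP moment). With σ² = 11 (so σ⁸ = 14641) and c = 11/14 = 0.785714: E[X⁴] = 14641 · (1 + 6·0.785714 + 6·(0.785714)² + (0.785714)³) = 14641 · 9.903426.

So E[X^4] = 144996.055029.


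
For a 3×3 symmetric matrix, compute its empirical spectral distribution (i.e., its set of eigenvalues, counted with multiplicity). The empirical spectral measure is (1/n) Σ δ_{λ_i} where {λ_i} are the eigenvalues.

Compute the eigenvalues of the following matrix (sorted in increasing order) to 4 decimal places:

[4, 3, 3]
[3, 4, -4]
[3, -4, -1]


Since M is real symmetric, all three eigenvalues are real; they are the roots of det(λI − M) = λ³ − (tr M) λ² + s λ − det M, where s is the sum of the principal 2×2 minors.
tr M = 4 + 4 + (-1) = 7.
s = (4·4 − 3²) + (4·(-1) − 3²) + (4·(-1) − (-4)²) = 7 + (-13) + (-20) = -26.
det M (expand along row 1) = 4·(-20) − 3·9 + 3·(-24) = -179.
Characteristic polynomial: λ³ − 7λ² − 26λ + 179 = 0.
Substitute λ = y + (tr M)/3 = y + 2.333333 to remove the quadratic term: y³ + p·y + q = 0 with p = s − (tr M)²/3 = -42.333333 and q = −2(tr M)³/27 + (tr M)·s/3 − det M = 92.925926.
Three real roots ⇒ use the trigonometric (Viète) form: r = 2√(−p/3) = 7.512952, φ = arccos(3q/(p·r)) = arccos(-0.876527) = 2.639394 rad.
y_k = r·cos(φ/3 − 2πk/3) for k = 0, 1, 2 gives y = 4.788055, 2.619877, -7.407931.
λ_k = y_k + 2.333333 gives λ = 7.1214, 4.9532, -5.0746 (check: the sum is 7.0000 = tr M).

Eigenvalues sorted in increasing order: [-5.0746, 4.9532, 7.1214].


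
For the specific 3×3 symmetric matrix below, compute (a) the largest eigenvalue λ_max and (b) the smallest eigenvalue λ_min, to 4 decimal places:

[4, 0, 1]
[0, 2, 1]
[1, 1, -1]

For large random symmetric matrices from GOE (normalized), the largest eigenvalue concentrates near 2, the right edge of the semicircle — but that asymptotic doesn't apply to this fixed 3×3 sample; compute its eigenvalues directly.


Since M is real symmetric, all three eigenvalues are real; they are the roots of det(λI − M) = λ³ − (tr M) λ² + s λ − det M, where s is the sum of the principal 2×2 minors.
tr M = 4 + 2 + (-1) = 5.
s = (4·2 − 0²) + (4·(-1) − 1²) + (2·(-1) − 1²) = 8 + (-5) + (-3) = 0.
det M (expand along row 1) = 4·(-3) − 0·(-1) + 1·(-2) = -14.
Characteristic polynomial: λ³ − 5λ² + 14 = 0.
Substitute λ = y + (tr M)/3 = y + 1.666667 to remove the quadratic term: y³ + p·y + q = 0 with p = s − (tr M)²/3 = -8.333333 and q = −2(tr M)³/27 + (tr M)·s/3 − det M = 4.740741.
Three real roots ⇒ use the trigonometric (Viète) form: r = 2√(−p/3) = 3.333333, φ = arccos(3q/(p·r)) = arccos(-0.512000) = 2.108308 rad.
y_k = r·cos(φ/3 − 2πk/3) for k = 0, 1, 2 gives y = 2.543517, 0.594045, -3.137562.
λ_k = y_k + 1.666667 gives λ = 4.2102, 2.2607, -1.4709 (check: the sum is 5.0000 = tr M).

Hence λ_max = 4.2102 and λ_min = -1.4709.


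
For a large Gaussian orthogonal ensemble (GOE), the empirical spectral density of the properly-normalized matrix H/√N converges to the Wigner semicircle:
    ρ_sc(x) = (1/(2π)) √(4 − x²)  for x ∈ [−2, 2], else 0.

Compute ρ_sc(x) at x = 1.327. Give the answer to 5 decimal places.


ρ_sc(x) = (1/(2π)) √(4 − x²). With x = 1.327:
  4 − x² = 4 − (1.327)² = 4 − 1.760929 = 2.239071.
  √(4 − x²) = 1.496353.
  1/(2π) = 0.159155.
  ρ_sc(1.327) = 0.159155 · 1.496353 = 0.238152.

Rounded to 5 decimal places: ρ_sc(1.327) ≈ 0.23815.


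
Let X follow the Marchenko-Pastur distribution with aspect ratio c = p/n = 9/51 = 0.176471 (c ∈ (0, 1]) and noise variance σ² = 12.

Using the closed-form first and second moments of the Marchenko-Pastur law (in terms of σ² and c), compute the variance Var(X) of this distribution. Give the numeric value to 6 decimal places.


Recall the MP moments m_1 = E[X] = σ² and m_2 = E[X²] = σ⁴ (1 + c).
m_1 = E[X] = σ² = 12, so m_1² = 144.
m_2 = E[X²] = σ⁴ (1 + c) = 144 · (1 + 0.176471) = 144 · 1.176471 = 169.411765.
(Note m_2 − m_1² simplifies to c · σ⁴ = 0.176471 · 144.)

Var(X) = m_2 − m_1² = 169.411765 − 144 = 25.411765.


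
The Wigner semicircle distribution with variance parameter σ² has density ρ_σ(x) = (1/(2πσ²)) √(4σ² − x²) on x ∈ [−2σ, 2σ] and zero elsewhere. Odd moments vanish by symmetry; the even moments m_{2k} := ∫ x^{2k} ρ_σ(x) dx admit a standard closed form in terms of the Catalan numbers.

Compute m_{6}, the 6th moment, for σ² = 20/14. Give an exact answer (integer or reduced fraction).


By the scaled semicircle moment identity, m_{2k} = σ^{2k} · C_k with k = 3.
C_3 = (1/(k+1)) · C(2k, k) = (1/4) · C(6, 3) = (1/4) · 20 = 5.
σ^{2k} = (σ²)^k = (20/14)^3 = 1000/343.

Therefore m_{6} = σ^{6} · C_3 = (1000/343) · 5 = 5000/343.


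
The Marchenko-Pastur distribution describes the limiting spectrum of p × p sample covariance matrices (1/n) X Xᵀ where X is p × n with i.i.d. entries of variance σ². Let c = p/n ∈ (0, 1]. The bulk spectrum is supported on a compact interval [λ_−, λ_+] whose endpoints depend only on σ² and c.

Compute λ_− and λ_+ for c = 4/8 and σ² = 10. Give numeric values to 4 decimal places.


c = 4/8 = 0.500000; √c = 0.707107.
λ_− = σ² (1 − √c)² = 10 · (1 − 0.707107)² = 10 · (0.292893)² = 0.857864.
λ_+ = σ² (1 + √c)² = 10 · (1 + 0.707107)² = 10 · (1.707107)² = 29.142136.

Rounded to 4 decimal places: λ_− ≈ 0.8579, λ_+ ≈ 29.1421.


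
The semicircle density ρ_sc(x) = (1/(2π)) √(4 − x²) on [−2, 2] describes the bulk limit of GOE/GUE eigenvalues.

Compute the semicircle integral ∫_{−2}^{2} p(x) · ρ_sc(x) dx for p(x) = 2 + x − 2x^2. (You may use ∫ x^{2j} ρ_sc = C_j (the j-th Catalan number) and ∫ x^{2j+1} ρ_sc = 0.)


Write p(x) = Σ a_i x^i, split into monomials and integrate each against ρ_sc separately.
Using ∫ x^{2j} ρ_sc = C_j = (1/(j+1)) C(2j, j) (Catalan numbers) and ∫ x^{2j+1} ρ_sc = 0 (odd monomials vanish by symmetry):
  i = 0 (even): a_0 · C_{0} = 2 · 1 = 2
  i = 1 (odd): ∫ x^1 ρ_sc = 0 (vanishes)
  i = 2 (even): a_2 · C_{1} = -2 · 1 = -2

Summing the contributions: ∫_{−2}^{2} p(x) ρ_sc(x) dx = 2 + (-2) = 0.


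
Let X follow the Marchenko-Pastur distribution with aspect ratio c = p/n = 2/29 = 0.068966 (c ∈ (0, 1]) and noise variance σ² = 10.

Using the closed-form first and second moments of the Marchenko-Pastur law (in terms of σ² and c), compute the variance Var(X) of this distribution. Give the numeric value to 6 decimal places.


Recall the MP moments m_1 = E[X] = σ² and m_2 = E[X²] = σ⁴ (1 + c).
m_1 = E[X] = σ² = 10, so m_1² = 100.
m_2 = E[X²] = σ⁴ (1 + c) = 100 · (1 + 0.068966) = 100 · 1.068966 = 106.896552.
(Note m_2 − m_1² simplifies to c · σ⁴ = 0.068966 · 100.)

Var(X) = m_2 − m_1² = 106.896552 − 100 = 6.896552.


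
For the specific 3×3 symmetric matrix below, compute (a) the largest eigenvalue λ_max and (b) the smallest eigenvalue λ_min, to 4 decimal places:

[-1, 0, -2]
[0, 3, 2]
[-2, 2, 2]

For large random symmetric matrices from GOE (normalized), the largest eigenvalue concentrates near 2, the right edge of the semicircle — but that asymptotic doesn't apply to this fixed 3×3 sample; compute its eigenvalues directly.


Since M is real symmetric, all three eigenvalues are real; they are the roots of det(λI − M) = λ³ − (tr M) λ² + s λ − det M, where s is the sum of the principal 2×2 minors.
tr M = -1 + 3 + 2 = 4.
s = ((-1)·3 − 0²) + ((-1)·2 − (-2)²) + (3·2 − 2²) = -3 + (-6) + 2 = -7.
det M (expand along row 1) = (-1)·2 − 0·4 + (-2)·6 = -14.
Characteristic polynomial: λ³ − 4λ² − 7λ + 14 = 0.
Substitute λ = y + (tr M)/3 = y + 1.333333 to remove the quadratic term: y³ + p·y + q = 0 with p = s − (tr M)²/3 = -12.333333 and q = −2(tr M)³/27 + (tr M)·s/3 − det M = -0.074074.
Three real roots ⇒ use the trigonometric (Viète) form: r = 2√(−p/3) = 4.055175, φ = arccos(3q/(p·r)) = arccos(0.004443) = 1.566353 rad.
y_k = r·cos(φ/3 − 2πk/3) for k = 0, 1, 2 gives y = 3.514884, -0.006006, -3.508878.
λ_k = y_k + 1.333333 gives λ = 4.8482, 1.3273, -2.1755 (check: the sum is 4.0000 = tr M).

Hence λ_max = 4.8482 and λ_min = -2.1755.


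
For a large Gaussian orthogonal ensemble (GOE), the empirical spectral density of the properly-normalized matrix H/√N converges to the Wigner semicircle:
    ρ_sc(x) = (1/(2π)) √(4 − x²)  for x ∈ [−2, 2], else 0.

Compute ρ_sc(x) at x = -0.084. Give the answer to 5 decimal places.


ρ_sc(x) = (1/(2π)) √(4 − x²). With x = -0.084:
  4 − x² = 4 − (-0.084)² = 4 − 0.007056 = 3.992944.
  √(4 − x²) = 1.998235.
  1/(2π) = 0.159155.
  ρ_sc(-0.084) = 0.159155 · 1.998235 = 0.318029.

Rounded to 5 decimal places: ρ_sc(-0.084) ≈ 0.31803.


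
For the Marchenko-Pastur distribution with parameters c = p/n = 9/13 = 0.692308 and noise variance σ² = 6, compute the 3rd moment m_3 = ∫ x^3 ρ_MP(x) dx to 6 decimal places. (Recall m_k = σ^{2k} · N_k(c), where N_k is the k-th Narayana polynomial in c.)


E[X³] = σ⁶ (1 + 3c + c²) (third MP moment). With σ² = 6 (so σ⁶ = 216) and c = 9/13 = 0.692308: E[X³] = 216 · (1 + 3·0.692308 + (0.692308)²) = 216 · 3.556213.

So E[X^3] = 768.142012.


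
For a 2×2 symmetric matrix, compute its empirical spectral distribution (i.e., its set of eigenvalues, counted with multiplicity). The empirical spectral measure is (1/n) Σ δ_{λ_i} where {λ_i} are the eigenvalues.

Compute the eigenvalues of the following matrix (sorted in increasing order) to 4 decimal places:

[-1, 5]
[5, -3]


Since M is real symmetric, both eigenvalues are real; they are the roots of det(λI − M) = λ² − (tr M) λ + det M.
tr M = -1 + (-3) = -4.
det M = (-1)·(-3) − 5² = 3 − 25 = -22.
Characteristic polynomial: λ² + 4λ − 22 = 0.
Discriminant Δ = (tr M)² − 4·det M = 16 − (-88) = 104; √Δ = 10.198039.
λ = (tr M ± √Δ)/2 = (-4 ± 10.198039)/2, giving (tr M − √Δ)/2 = -7.0990 and (tr M + √Δ)/2 = 3.0990.

Eigenvalues sorted in increasing order: [-7.0990, 3.0990].


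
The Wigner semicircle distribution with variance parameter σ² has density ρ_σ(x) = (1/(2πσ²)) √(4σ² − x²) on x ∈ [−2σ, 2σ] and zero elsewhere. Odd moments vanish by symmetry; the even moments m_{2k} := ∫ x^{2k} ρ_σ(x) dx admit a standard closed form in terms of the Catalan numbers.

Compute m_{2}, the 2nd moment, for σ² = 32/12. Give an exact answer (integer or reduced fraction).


By the scaled semicircle moment identity, m_{2k} = σ^{2k} · C_k with k = 1.
C_1 = (1/(k+1)) · C(2k, k) = (1/2) · C(2, 1) = (1/2) · 2 = 1.
σ^{2k} = (σ²)^k = (32/12)^1 = 8/3.

Therefore m_{2} = σ^{2} · C_1 = (8/3) · 1 = 8/3.


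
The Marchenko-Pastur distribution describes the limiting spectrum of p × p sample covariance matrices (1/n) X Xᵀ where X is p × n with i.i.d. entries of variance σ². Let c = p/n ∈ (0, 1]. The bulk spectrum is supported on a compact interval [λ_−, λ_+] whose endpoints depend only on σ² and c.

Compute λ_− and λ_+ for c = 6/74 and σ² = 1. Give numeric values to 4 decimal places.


c = 6/74 = 0.081081; √c = 0.284747.
λ_− = σ² (1 − √c)² = 1 · (1 − 0.284747)² = 1 · (0.715253)² = 0.511586.
λ_+ = σ² (1 + √c)² = 1 · (1 + 0.284747)² = 1 · (1.284747)² = 1.650576.

Rounded to 4 decimal places: λ_− ≈ 0.5116, λ_+ ≈ 1.6506.


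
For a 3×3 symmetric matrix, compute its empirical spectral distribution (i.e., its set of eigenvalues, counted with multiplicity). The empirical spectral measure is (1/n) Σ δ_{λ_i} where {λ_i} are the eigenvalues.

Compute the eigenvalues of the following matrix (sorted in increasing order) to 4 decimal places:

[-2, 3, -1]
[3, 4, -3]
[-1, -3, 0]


Since M is real symmetric, all three eigenvalues are real; they are the roots of det(λI − M) = λ³ − (tr M) λ² + s λ − det M, where s is the sum of the principal 2×2 minors.
tr M = -2 + 4 + 0 = 2.
s = ((-2)·4 − 3²) + ((-2)·0 − (-1)²) + (4·0 − (-3)²) = -17 + (-1) + (-9) = -27.
det M (expand along row 1) = (-2)·(-9) − 3·(-3) + (-1)·(-5) = 32.
Characteristic polynomial: λ³ − 2λ² − 27λ − 32 = 0.
Substitute λ = y + (tr M)/3 = y + 0.666667 to remove the quadratic term: y³ + p·y + q = 0 with p = s − (tr M)²/3 = -28.333333 and q = −2(tr M)³/27 + (tr M)·s/3 − det M = -50.592593.
Three real roots ⇒ use the trigonometric (Viète) form: r = 2√(−p/3) = 6.146363, φ = arccos(3q/(p·r)) = arccos(0.871550) = 0.512442 rad.
y_k = r·cos(φ/3 − 2πk/3) for k = 0, 1, 2 gives y = 6.056913, -2.123646, -3.933268.
λ_k = y_k + 0.666667 gives λ = 6.7236, -1.4570, -3.2666 (check: the sum is 2.0000 = tr M).

Eigenvalues sorted in increasing order: [-3.2666, -1.4570, 6.7236].


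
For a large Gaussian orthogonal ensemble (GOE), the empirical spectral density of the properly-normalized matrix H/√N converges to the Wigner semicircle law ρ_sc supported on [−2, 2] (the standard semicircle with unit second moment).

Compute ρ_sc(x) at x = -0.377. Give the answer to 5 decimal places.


ρ_sc(x) = (1/(2π)) √(4 − x²). With x = -0.377:
  4 − x² = 4 − (-0.377)² = 4 − 0.142129 = 3.857871.
  √(4 − x²) = 1.964146.
  1/(2π) = 0.159155.
  ρ_sc(-0.377) = 0.159155 · 1.964146 = 0.312604.

Rounded to 5 decimal places: ρ_sc(-0.377) ≈ 0.31260.


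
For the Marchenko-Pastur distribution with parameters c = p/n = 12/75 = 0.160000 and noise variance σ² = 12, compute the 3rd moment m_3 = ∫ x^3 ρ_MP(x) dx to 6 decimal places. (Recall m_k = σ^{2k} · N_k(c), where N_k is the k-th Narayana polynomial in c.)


E[X³] = σ⁶ (1 + 3c + c²) (third MP moment). With σ² = 12 (so σ⁶ = 1728) and c = 12/75 = 0.160000: E[X³] = 1728 · (1 + 3·0.160000 + (0.160000)²) = 1728 · 1.505600.

So E[X^3] = 2601.676800.


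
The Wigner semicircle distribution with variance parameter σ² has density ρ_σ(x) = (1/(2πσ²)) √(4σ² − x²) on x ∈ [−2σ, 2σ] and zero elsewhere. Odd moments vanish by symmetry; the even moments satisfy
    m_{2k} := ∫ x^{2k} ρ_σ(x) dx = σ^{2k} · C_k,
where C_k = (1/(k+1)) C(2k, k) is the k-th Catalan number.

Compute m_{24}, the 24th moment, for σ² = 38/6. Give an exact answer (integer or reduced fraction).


By the scaled semicircle moment identity, m_{2k} = σ^{2k} · C_k with k = 12.
C_12 = (1/(k+1)) · C(2k, k) = (1/13) · C(24, 12) = (1/13) · 2704156 = 208012.
σ^{2k} = (σ²)^k = (38/6)^12 = 2213314919066161/531441.

Therefore m_{24} = σ^{24} · C_12 = (2213314919066161/531441) · 208012 = 460396062944790281932/531441.


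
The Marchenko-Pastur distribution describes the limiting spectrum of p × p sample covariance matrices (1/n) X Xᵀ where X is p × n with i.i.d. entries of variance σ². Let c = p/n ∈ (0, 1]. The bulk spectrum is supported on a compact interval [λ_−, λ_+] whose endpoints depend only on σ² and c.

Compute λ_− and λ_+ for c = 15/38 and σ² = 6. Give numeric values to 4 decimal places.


c = 15/38 = 0.394737; √c = 0.628281.
λ_− = σ² (1 − √c)² = 6 · (1 − 0.628281)² = 6 · (0.371719)² = 0.829051.
λ_+ = σ² (1 + √c)² = 6 · (1 + 0.628281)² = 6 · (1.628281)² = 15.907791.

Rounded to 4 decimal places: λ_− ≈ 0.8291, λ_+ ≈ 15.9078.


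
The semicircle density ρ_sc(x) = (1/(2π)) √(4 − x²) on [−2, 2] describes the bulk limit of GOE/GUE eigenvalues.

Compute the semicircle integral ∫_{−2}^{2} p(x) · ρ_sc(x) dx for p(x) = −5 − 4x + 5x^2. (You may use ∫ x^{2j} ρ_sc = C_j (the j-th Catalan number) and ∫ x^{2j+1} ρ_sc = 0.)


Write p(x) = Σ a_i x^i, split into monomials and integrate each against ρ_sc separately.
Using ∫ x^{2j} ρ_sc = C_j = (1/(j+1)) C(2j, j) (Catalan numbers) and ∫ x^{2j+1} ρ_sc = 0 (odd monomials vanish by symmetry):
  i = 0 (even): a_0 · C_{0} = -5 · 1 = -5
  i = 1 (odd): ∫ x^1 ρ_sc = 0 (vanishes)
  i = 2 (even): a_2 · C_{1} = 5 · 1 = 5

Summing the contributions: ∫_{−2}^{2} p(x) ρ_sc(x) dx = (-5) + 5 = 0.


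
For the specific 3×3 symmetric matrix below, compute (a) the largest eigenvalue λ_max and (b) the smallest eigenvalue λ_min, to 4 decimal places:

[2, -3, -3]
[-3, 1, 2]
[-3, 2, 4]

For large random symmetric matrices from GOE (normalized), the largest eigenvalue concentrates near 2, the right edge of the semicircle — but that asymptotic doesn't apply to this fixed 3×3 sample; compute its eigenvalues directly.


Since M is real symmetric, all three eigenvalues are real; they are the roots of det(λI − M) = λ³ − (tr M) λ² + s λ − det M, where s is the sum of the principal 2×2 minors.
tr M = 2 + 1 + 4 = 7.
s = (2·1 − (-3)²) + (2·4 − (-3)²) + (1·4 − 2²) = -7 + (-1) + 0 = -8.
det M (expand along row 1) = 2·0 − (-3)·(-6) + (-3)·(-3) = -9.
Characteristic polynomial: λ³ − 7λ² − 8λ + 9 = 0.
Substitute λ = y + (tr M)/3 = y + 2.333333 to remove the quadratic term: y³ + p·y + q = 0 with p = s − (tr M)²/3 = -24.333333 and q = −2(tr M)³/27 + (tr M)·s/3 − det M = -35.074074.
Three real roots ⇒ use the trigonometric (Viète) form: r = 2√(−p/3) = 5.696002, φ = arccos(3q/(p·r)) = arccos(0.759164) = 0.708768 rad.
y_k = r·cos(φ/3 − 2πk/3) for k = 0, 1, 2 gives y = 5.537774, -1.614275, -3.923499.
λ_k = y_k + 2.333333 gives λ = 7.8711, 0.7191, -1.5902 (check: the sum is 7.0000 = tr M).

Hence λ_max = 7.8711 and λ_min = -1.5902.


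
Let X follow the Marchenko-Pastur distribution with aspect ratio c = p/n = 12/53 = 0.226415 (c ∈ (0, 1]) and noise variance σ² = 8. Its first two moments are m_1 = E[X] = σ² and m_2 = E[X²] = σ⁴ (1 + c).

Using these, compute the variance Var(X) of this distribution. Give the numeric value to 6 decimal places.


m_1 = E[X] = σ² = 8, so m_1² = 64.
m_2 = E[X²] = σ⁴ (1 + c) = 64 · (1 + 0.226415) = 64 · 1.226415 = 78.490566.
(Note m_2 − m_1² simplifies to c · σ⁴ = 0.226415 · 64.)

Var(X) = m_2 − m_1² = 78.490566 − 64 = 14.490566.


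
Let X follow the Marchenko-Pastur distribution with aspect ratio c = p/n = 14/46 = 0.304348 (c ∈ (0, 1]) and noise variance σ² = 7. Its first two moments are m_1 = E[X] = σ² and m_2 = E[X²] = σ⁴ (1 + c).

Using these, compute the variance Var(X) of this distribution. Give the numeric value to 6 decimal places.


m_1 = E[X] = σ² = 7, so m_1² = 49.
m_2 = E[X²] = σ⁴ (1 + c) = 49 · (1 + 0.304348) = 49 · 1.304348 = 63.913043.
(Note m_2 − m_1² simplifies to c · σ⁴ = 0.304348 · 49.)

Var(X) = m_2 − m_1² = 63.913043 − 49 = 14.913043.


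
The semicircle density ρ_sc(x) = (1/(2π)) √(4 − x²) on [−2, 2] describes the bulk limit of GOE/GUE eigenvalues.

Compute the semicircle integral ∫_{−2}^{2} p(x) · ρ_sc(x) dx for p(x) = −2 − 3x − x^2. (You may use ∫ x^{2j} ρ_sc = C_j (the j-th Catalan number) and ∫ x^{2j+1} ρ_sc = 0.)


Write p(x) = Σ a_i x^i, split into monomials and integrate each against ρ_sc separately.
Using ∫ x^{2j} ρ_sc = C_j = (1/(j+1)) C(2j, j) (Catalan numbers) and ∫ x^{2j+1} ρ_sc = 0 (odd monomials vanish by symmetry):
  i = 0 (even): a_0 · C_{0} = -2 · 1 = -2
  i = 1 (odd): ∫ x^1 ρ_sc = 0 (vanishes)
  i = 2 (even): a_2 · C_{1} = -1 · 1 = -1

Summing the contributions: ∫_{−2}^{2} p(x) ρ_sc(x) dx = (-2) + (-1) = -3.


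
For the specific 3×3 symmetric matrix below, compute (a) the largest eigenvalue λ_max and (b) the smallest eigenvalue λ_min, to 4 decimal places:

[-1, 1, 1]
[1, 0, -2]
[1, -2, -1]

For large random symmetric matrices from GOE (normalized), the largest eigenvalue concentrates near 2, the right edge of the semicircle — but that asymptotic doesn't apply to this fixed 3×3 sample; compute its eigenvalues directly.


Since M is real symmetric, all three eigenvalues are real; they are the roots of det(λI − M) = λ³ − (tr M) λ² + s λ − det M, where s is the sum of the principal 2×2 minors.
tr M = -1 + 0 + (-1) = -2.
s = ((-1)·0 − 1²) + ((-1)·(-1) − 1²) + (0·(-1) − (-2)²) = -1 + 0 + (-4) = -5.
det M (expand along row 1) = (-1)·(-4) − 1·1 + 1·(-2) = 1.
Characteristic polynomial: λ³ + 2λ² − 5λ − 1 = 0.
Substitute λ = y + (tr M)/3 = y − 0.666667 to remove the quadratic term: y³ + p·y + q = 0 with p = s − (tr M)²/3 = -6.333333 and q = −2(tr M)³/27 + (tr M)·s/3 − det M = 2.925926.
Three real roots ⇒ use the trigonometric (Viète) form: r = 2√(−p/3) = 2.905933, φ = arccos(3q/(p·r)) = arccos(-0.476943) = 2.067970 rad.
y_k = r·cos(φ/3 − 2πk/3) for k = 0, 1, 2 gives y = 2.242440, 0.479383, -2.721823.
λ_k = y_k − 0.666667 gives λ = 1.5758, -0.1873, -3.3885 (check: the sum is -2.0000 = tr M).

Hence λ_max = 1.5758 and λ_min = -3.3885.


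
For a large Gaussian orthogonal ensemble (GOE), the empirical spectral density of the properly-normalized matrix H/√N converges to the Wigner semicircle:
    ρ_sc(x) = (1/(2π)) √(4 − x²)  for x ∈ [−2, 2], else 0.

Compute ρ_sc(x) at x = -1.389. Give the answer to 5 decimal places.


ρ_sc(x) = (1/(2π)) √(4 − x²). With x = -1.389:
  4 − x² = 4 − (-1.389)² = 4 − 1.929321 = 2.070679.
  √(4 − x²) = 1.438985.
  1/(2π) = 0.159155.
  ρ_sc(-1.389) = 0.159155 · 1.438985 = 0.229022.

Rounded to 5 decimal places: ρ_sc(-1.389) ≈ 0.22902.


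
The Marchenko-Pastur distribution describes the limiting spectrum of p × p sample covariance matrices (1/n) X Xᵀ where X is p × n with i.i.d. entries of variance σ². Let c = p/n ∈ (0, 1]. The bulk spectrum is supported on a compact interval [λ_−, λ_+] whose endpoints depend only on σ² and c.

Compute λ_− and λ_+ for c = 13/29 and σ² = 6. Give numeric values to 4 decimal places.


c = 13/29 = 0.448276; √c = 0.669534.
λ_− = σ² (1 − √c)² = 6 · (1 − 0.669534)² = 6 · (0.330466)² = 0.655246.
λ_+ = σ² (1 + √c)² = 6 · (1 + 0.669534)² = 6 · (1.669534)² = 16.724064.

Rounded to 4 decimal places: λ_− ≈ 0.6552, λ_+ ≈ 16.7241.


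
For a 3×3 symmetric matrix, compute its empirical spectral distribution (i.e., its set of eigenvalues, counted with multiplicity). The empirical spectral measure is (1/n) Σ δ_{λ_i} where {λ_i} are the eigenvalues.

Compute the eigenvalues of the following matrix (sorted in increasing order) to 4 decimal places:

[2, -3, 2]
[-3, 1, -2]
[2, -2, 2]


Since M is real symmetric, all three eigenvalues are real; they are the roots of det(λI − M) = λ³ − (tr M) λ² + s λ − det M, where s is the sum of the principal 2×2 minors.
tr M = 2 + 1 + 2 = 5.
s = (2·1 − (-3)²) + (2·2 − 2²) + (1·2 − (-2)²) = -7 + 0 + (-2) = -9.
det M (expand along row 1) = 2·(-2) − (-3)·(-2) + 2·4 = -2.
Characteristic polynomial: λ³ − 5λ² − 9λ + 2 = 0.
Substitute λ = y + (tr M)/3 = y + 1.666667 to remove the quadratic term: y³ + p·y + q = 0 with p = s − (tr M)²/3 = -17.333333 and q = −2(tr M)³/27 + (tr M)·s/3 − det M = -22.259259.
Three real roots ⇒ use the trigonometric (Viète) form: r = 2√(−p/3) = 4.807402, φ = arccos(3q/(p·r)) = arccos(0.801382) = 0.641195 rad.
y_k = r·cos(φ/3 − 2πk/3) for k = 0, 1, 2 gives y = 4.698015, -1.465932, -3.232084.
λ_k = y_k + 1.666667 gives λ = 6.3647, 0.2007, -1.5654 (check: the sum is 5.0000 = tr M).

Eigenvalues sorted in increasing order: [-1.5654, 0.2007, 6.3647].


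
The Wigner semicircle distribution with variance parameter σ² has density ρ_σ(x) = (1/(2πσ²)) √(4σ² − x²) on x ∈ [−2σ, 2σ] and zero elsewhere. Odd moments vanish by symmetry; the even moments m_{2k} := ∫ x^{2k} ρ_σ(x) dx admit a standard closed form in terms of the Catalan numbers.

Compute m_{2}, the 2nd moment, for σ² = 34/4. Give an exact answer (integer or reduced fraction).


By the scaled semicircle moment identity, m_{2k} = σ^{2k} · C_k with k = 1.
C_1 = (1/(k+1)) · C(2k, k) = (1/2) · C(2, 1) = (1/2) · 2 = 1.
σ^{2k} = (σ²)^k = (34/4)^1 = 17/2.

Therefore m_{2} = σ^{2} · C_1 = (17/2) · 1 = 17/2.


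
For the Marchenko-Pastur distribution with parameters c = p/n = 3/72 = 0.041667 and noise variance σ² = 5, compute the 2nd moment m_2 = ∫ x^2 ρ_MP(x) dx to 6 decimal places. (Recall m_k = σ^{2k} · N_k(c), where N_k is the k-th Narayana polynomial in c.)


E[X²] = σ⁴ (1 + c) (second MP moment). With σ² = 5 (so σ⁴ = 25) and c = 3/72 = 0.041667: E[X²] = 25 · (1 + 0.041667) = 25 · 1.041667.

So E[X^2] = 26.041667.
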